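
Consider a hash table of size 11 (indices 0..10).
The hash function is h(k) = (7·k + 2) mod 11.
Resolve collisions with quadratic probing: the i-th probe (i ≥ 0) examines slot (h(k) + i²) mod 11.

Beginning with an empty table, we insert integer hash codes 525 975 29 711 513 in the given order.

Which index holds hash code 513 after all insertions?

5

525: h=3 → slot 3
975: h=7 → slot 7
29: h=7, probe 7,8 → slot 8
711: h=7, probe 7,8,0 → slot 0
513: h=7, probe 7,8,0,5 → slot 5
Table: [711, -, -, 525, -, 513, -, 975, 29, -, -]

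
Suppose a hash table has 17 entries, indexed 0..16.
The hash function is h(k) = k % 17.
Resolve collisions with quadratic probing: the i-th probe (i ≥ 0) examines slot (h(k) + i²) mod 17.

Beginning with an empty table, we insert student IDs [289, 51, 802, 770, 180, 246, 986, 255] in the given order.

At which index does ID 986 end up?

289: h=0 => slot 0
51: h=0, probe 0,1 => slot 1
802: h=3 => slot 3
770: h=5 => slot 5
180: h=10 => slot 10
246: h=8 => slot 8
986: h=0, probe 0,1,4 => slot 4
255: h=0, probe 0,1,4,9 => slot 9
Table: [289, 51, -, 802, 986, 770, -, -, 246, 255, 180, -, -, -, -, -, -]

4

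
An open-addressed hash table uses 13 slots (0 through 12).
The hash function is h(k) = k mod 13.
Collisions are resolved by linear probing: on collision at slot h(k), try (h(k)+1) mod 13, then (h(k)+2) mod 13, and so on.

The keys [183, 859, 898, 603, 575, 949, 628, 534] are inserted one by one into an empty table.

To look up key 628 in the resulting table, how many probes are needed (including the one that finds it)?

3

Insert 183: h=1, slot 1 empty => index 1.
Insert 859: h=1, slot 1 occupied => index 2.
Insert 898: h=1, slots 1,2 occupied => index 3.
Insert 603: h=5, slot 5 empty => index 5.
Insert 575: h=3, slot 3 occupied => index 4.
Insert 949: h=0, slot 0 empty => index 0.
Insert 628: h=4, slots 4,5 occupied => index 6.
Insert 534: h=1, slots 1,2,3,4,5,6 occupied => index 7.
Table: [949, 183, 859, 898, 575, 603, 628, 534, _, _, _, _, _]
Lookup 628: h=4, probe 4,5,6 → found at 6.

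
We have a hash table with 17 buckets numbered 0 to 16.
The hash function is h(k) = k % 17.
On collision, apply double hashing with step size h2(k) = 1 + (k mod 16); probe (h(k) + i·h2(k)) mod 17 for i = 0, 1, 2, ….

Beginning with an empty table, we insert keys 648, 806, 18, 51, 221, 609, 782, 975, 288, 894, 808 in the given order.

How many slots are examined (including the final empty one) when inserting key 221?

2

648: h=2 -> slot 2
806: h=7 -> slot 7
18: h=1 -> slot 1
51: h=0 -> slot 0
221: h=0, h2=14, probe 0,14 -> slot 14
609: h=14, h2=2, probe 14,16 -> slot 16
782: h=0, h2=15, probe 0,15 -> slot 15
975: h=6 -> slot 6
288: h=16, h2=1, probe 16,0,1,2,3 -> slot 3
894: h=10 -> slot 10
808: h=9 -> slot 9
Table: [51, 18, 648, 288, _, _, 975, 806, _, 808, 894, _, _, _, 221, 782, 609]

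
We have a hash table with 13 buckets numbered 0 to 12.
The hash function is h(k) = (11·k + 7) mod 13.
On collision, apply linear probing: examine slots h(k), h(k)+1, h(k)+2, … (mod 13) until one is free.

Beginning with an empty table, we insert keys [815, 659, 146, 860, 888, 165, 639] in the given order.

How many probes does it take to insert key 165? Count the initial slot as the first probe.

Insert 815: h=2, slot 2 empty => index 2.
Insert 659: h=2, slot 2 occupied => index 3.
Insert 146: h=1, slot 1 empty => index 1.
Insert 860: h=3, slot 3 occupied => index 4.
Insert 888: h=12, slot 12 empty => index 12.
Insert 165: h=2, slots 2,3,4 occupied => index 5.
Insert 639: h=3, slots 3,4,5 occupied => index 6.
Table: [., 146, 815, 659, 860, 165, 639, ., ., ., ., ., 888]

4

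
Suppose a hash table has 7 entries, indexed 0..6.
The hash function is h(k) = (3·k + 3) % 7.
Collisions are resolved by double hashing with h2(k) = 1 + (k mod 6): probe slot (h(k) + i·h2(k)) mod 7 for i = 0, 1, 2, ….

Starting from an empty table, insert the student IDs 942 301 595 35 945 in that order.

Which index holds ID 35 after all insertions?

Insert 942: h=1, slot 1 empty → index 1.
Insert 301: h=3, slot 3 empty → index 3.
Insert 595: h=3, h2=2, slot 3 occupied → index 5.
Insert 35: h=3, h2=6, slot 3 occupied → index 2.
Insert 945: h=3, h2=4, slot 3 occupied → index 0.
Table: [945, 942, 35, 301, ∅, 595, ∅]

2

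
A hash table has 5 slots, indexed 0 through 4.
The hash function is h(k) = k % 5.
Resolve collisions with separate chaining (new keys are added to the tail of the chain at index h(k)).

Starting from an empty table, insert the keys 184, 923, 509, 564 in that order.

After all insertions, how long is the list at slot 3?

184 -> bucket 4
923 -> bucket 3
509 -> bucket 4 (collision)
564 -> bucket 4 (collision)
Final buckets:
0: ∅
1: ∅
2: ∅
3: 923
4: 184 -> 509 -> 564

1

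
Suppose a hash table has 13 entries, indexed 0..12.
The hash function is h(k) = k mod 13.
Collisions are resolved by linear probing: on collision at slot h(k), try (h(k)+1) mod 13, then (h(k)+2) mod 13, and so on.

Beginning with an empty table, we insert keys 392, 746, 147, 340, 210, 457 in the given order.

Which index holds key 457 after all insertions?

392: h=2 => slot 2
746: h=5 => slot 5
147: h=4 => slot 4
340: h=2, probe 2,3 => slot 3
210: h=2, probe 2,3,4,5,6 => slot 6
457: h=2, probe 2,3,4,5,6,7 => slot 7
Table: [—, —, 392, 340, 147, 746, 210, 457, —, —, —, —, —]

7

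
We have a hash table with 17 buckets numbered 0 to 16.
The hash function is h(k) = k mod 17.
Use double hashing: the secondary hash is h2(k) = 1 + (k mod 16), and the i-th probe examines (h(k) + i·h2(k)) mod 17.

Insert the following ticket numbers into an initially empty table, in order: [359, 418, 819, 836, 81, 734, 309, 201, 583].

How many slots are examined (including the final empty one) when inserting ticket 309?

2

359: h=2 → slot 2
418: h=10 → slot 10
819: h=3 → slot 3
836: h=3, h2=5, probe 3,8 → slot 8
81: h=13 → slot 13
734: h=3, h2=15, probe 3,1 → slot 1
309: h=3, h2=6, probe 3,9 → slot 9
201: h=14 → slot 14
583: h=5 → slot 5
Table: [_, 734, 359, 819, _, 583, _, _, 836, 309, 418, _, _, 81, 201, _, _]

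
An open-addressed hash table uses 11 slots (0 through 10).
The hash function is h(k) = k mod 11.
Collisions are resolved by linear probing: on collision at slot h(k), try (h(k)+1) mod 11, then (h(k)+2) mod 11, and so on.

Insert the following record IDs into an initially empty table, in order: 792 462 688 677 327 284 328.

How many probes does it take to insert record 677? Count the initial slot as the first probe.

2

792 hashes to 0; slot 0 is free -> place at 0.
462 hashes to 0; 0 taken -> place at 1.
688 hashes to 6; slot 6 is free -> place at 6.
677 hashes to 6; 6 taken -> place at 7.
327 hashes to 8; slot 8 is free -> place at 8.
284 hashes to 9; slot 9 is free -> place at 9.
328 hashes to 9; 9 taken -> place at 10.
Table: [792, 462, ∅, ∅, ∅, ∅, 688, 677, 327, 284, 328]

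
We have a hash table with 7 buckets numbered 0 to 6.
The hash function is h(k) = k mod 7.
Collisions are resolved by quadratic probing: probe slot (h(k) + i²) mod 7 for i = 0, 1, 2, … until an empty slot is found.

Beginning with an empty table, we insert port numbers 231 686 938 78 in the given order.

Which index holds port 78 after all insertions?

2

231 hashes to 0; slot 0 is free → place at 0.
686 hashes to 0; 0 taken → place at 1.
938 hashes to 0; 0,1 taken → place at 4.
78 hashes to 1; 1 taken → place at 2.
Table: [231, 686, 78, _, 938, _, _]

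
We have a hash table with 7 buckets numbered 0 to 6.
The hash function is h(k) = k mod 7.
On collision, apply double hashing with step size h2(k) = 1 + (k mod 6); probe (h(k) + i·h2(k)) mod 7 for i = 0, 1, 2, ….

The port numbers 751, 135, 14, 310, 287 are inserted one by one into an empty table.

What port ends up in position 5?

751: h=2 -> slot 2
135: h=2, h2=4, probe 2,6 -> slot 6
14: h=0 -> slot 0
310: h=2, h2=5, probe 2,0,5 -> slot 5
287: h=0, h2=6, probe 0,6,5,4 -> slot 4
Table: [14, _, 751, _, 287, 310, 135]

310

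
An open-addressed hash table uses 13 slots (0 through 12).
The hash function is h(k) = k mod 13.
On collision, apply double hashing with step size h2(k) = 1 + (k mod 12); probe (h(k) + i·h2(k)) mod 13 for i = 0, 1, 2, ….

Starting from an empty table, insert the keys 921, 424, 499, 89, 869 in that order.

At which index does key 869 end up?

921: h=11 -> slot 11
424: h=8 -> slot 8
499: h=5 -> slot 5
89: h=11, h2=6, probe 11,4 -> slot 4
869: h=11, h2=6, probe 11,4,10 -> slot 10
Table: [—, —, —, —, 89, 499, —, —, 424, —, 869, 921, —]

10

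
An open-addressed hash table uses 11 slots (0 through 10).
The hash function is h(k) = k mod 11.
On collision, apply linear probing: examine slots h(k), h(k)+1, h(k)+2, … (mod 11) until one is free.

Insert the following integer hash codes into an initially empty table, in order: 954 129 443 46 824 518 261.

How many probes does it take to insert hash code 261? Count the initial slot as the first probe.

Insert 954: h=8, slot 8 empty => index 8.
Insert 129: h=8, slot 8 occupied => index 9.
Insert 443: h=3, slot 3 empty => index 3.
Insert 46: h=2, slot 2 empty => index 2.
Insert 824: h=10, slot 10 empty => index 10.
Insert 518: h=1, slot 1 empty => index 1.
Insert 261: h=8, slots 8,9,10 occupied => index 0.
Table: [261, 518, 46, 443, _, _, _, _, 954, 129, 824]

4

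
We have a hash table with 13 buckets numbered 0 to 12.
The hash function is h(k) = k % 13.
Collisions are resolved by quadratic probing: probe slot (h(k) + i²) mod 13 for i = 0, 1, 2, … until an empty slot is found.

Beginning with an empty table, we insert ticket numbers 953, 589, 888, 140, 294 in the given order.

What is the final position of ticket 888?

8

953: h=4 → slot 4
589: h=4, probe 4,5 → slot 5
888: h=4, probe 4,5,8 → slot 8
140: h=10 → slot 10
294: h=8, probe 8,9 → slot 9
Table: [—, —, —, —, 953, 589, —, —, 888, 294, 140, —, —]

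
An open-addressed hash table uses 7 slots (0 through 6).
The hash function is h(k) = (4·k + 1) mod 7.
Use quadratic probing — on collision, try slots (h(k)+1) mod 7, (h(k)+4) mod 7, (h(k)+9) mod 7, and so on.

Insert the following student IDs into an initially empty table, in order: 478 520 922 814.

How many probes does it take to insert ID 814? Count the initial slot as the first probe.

Insert 478: h=2, slot 2 empty -> index 2.
Insert 520: h=2, slot 2 occupied -> index 3.
Insert 922: h=0, slot 0 empty -> index 0.
Insert 814: h=2, slots 2,3 occupied -> index 6.
Table: [922, _, 478, 520, _, _, 814]

3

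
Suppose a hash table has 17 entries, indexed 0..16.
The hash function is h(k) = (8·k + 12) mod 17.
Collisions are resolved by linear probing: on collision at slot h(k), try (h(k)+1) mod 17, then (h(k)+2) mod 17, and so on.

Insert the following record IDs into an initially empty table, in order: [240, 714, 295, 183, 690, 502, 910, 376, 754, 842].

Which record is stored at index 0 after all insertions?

240 hashes to 11; slot 11 is free => place at 11.
714 hashes to 12; slot 12 is free => place at 12.
295 hashes to 9; slot 9 is free => place at 9.
183 hashes to 14; slot 14 is free => place at 14.
690 hashes to 7; slot 7 is free => place at 7.
502 hashes to 16; slot 16 is free => place at 16.
910 hashes to 16; 16 taken => place at 0.
376 hashes to 11; 11,12 taken => place at 13.
754 hashes to 9; 9 taken => place at 10.
842 hashes to 16; 16,0 taken => place at 1.
Table: [910, 842, ., ., ., ., ., 690, ., 295, 754, 240, 714, 376, 183, ., 502]

910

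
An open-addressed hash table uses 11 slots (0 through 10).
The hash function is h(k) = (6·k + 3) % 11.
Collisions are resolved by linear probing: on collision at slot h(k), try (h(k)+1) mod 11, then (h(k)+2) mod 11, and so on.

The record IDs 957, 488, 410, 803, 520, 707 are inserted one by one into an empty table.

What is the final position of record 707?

1

957 hashes to 3; slot 3 is free → place at 3.
488 hashes to 5; slot 5 is free → place at 5.
410 hashes to 10; slot 10 is free → place at 10.
803 hashes to 3; 3 taken → place at 4.
520 hashes to 10; 10 taken → place at 0.
707 hashes to 10; 10,0 taken → place at 1.
Table: [520, 707, -, 957, 803, 488, -, -, -, -, 410]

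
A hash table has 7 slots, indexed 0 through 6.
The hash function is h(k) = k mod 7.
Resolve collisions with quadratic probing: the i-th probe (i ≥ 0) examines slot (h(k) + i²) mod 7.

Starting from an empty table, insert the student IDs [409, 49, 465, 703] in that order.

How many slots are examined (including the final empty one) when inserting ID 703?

4

Insert 409: h=3, slot 3 empty => index 3.
Insert 49: h=0, slot 0 empty => index 0.
Insert 465: h=3, slot 3 occupied => index 4.
Insert 703: h=3, slots 3,4,0 occupied => index 5.
Table: [49, ∅, ∅, 409, 465, 703, ∅]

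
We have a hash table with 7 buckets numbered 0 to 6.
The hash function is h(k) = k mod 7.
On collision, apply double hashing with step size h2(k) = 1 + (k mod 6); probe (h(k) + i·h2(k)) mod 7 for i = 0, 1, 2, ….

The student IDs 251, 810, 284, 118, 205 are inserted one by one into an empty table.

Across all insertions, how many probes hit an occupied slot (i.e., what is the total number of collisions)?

251: h=6 -> slot 6
810: h=5 -> slot 5
284: h=4 -> slot 4
118: h=6, h2=5, probe 6,4,2 -> slot 2
205: h=2, h2=2, probe 2,4,6,1 -> slot 1
Table: [., 205, 118, ., 284, 810, 251]

5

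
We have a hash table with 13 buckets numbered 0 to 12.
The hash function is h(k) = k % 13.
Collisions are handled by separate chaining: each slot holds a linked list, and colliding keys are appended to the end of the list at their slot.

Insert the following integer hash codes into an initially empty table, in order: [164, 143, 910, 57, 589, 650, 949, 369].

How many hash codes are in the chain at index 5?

2

Insert 164: h=8, bucket 8 empty -> new chain.
Insert 143: h=0, bucket 0 empty -> new chain.
Insert 910: h=0, bucket 0 nonempty -> append to chain.
Insert 57: h=5, bucket 5 empty -> new chain.
Insert 589: h=4, bucket 4 empty -> new chain.
Insert 650: h=0, bucket 0 nonempty -> append to chain.
Insert 949: h=0, bucket 0 nonempty -> append to chain.
Insert 369: h=5, bucket 5 nonempty -> append to chain.
Final buckets:
0: 143 -> 910 -> 650 -> 949
1: ∅
2: ∅
3: ∅
4: 589
5: 57 -> 369
6: ∅
7: ∅
8: 164
9: ∅
10: ∅
11: ∅
12: ∅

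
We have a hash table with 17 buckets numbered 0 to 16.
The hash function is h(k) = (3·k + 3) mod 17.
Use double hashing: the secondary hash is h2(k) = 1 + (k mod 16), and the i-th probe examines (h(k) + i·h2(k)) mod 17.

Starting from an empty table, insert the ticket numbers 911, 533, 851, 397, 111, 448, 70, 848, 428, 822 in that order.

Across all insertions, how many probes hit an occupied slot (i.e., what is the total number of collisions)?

3

911: h=16 -> slot 16
533: h=4 -> slot 4
851: h=6 -> slot 6
397: h=4, h2=14, probe 4,1 -> slot 1
111: h=13 -> slot 13
448: h=4, h2=1, probe 4,5 -> slot 5
70: h=9 -> slot 9
848: h=14 -> slot 14
428: h=12 -> slot 12
822: h=4, h2=7, probe 4,11 -> slot 11
Table: [., 397, ., ., 533, 448, 851, ., ., 70, ., 822, 428, 111, 848, ., 911]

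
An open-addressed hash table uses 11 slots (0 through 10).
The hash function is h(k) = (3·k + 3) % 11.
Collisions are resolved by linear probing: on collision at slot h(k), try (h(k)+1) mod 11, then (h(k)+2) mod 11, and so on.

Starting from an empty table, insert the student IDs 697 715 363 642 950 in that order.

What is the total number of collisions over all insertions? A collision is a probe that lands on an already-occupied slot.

7

697 hashes to 4; slot 4 is free -> place at 4.
715 hashes to 3; slot 3 is free -> place at 3.
363 hashes to 3; 3,4 taken -> place at 5.
642 hashes to 4; 4,5 taken -> place at 6.
950 hashes to 4; 4,5,6 taken -> place at 7.
Table: [_, _, _, 715, 697, 363, 642, 950, _, _, _]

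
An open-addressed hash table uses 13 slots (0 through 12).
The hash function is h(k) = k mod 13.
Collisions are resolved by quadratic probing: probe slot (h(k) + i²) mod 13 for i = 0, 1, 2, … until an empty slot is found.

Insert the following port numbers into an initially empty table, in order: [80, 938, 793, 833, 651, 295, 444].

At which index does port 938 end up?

3

Insert 80: h=2, slot 2 empty -> index 2.
Insert 938: h=2, slot 2 occupied -> index 3.
Insert 793: h=0, slot 0 empty -> index 0.
Insert 833: h=1, slot 1 empty -> index 1.
Insert 651: h=1, slots 1,2 occupied -> index 5.
Insert 295: h=9, slot 9 empty -> index 9.
Insert 444: h=2, slots 2,3 occupied -> index 6.
Table: [793, 833, 80, 938, _, 651, 444, _, _, 295, _, _, _]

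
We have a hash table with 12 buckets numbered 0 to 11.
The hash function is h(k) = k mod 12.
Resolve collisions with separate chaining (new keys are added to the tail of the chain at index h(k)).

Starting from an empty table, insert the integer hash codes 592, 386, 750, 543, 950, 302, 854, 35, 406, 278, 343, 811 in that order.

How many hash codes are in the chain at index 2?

Insert 592: h=4, bucket 4 empty -> new chain.
Insert 386: h=2, bucket 2 empty -> new chain.
Insert 750: h=6, bucket 6 empty -> new chain.
Insert 543: h=3, bucket 3 empty -> new chain.
Insert 950: h=2, bucket 2 nonempty -> append to chain.
Insert 302: h=2, bucket 2 nonempty -> append to chain.
Insert 854: h=2, bucket 2 nonempty -> append to chain.
Insert 35: h=11, bucket 11 empty -> new chain.
Insert 406: h=10, bucket 10 empty -> new chain.
Insert 278: h=2, bucket 2 nonempty -> append to chain.
Insert 343: h=7, bucket 7 empty -> new chain.
Insert 811: h=7, bucket 7 nonempty -> append to chain.
Final buckets:
0: -
1: -
2: 386 -> 950 -> 302 -> 854 -> 278
3: 543
4: 592
5: -
6: 750
7: 343 -> 811
8: -
9: -
10: 406
11: 35

5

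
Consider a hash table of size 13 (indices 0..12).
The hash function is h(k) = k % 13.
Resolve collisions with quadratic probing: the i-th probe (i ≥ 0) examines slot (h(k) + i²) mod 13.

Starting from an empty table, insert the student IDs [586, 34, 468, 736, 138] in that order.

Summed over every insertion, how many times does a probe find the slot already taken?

586 hashes to 1; slot 1 is free → place at 1.
34 hashes to 8; slot 8 is free → place at 8.
468 hashes to 0; slot 0 is free → place at 0.
736 hashes to 8; 8 taken → place at 9.
138 hashes to 8; 8,9 taken → place at 12.
Table: [468, 586, -, -, -, -, -, -, 34, 736, -, -, 138]

3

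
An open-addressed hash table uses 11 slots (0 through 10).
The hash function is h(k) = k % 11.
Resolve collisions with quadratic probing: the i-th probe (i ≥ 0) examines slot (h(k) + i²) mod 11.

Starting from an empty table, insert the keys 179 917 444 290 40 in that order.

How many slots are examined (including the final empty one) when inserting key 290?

3

179 hashes to 3; slot 3 is free → place at 3.
917 hashes to 4; slot 4 is free → place at 4.
444 hashes to 4; 4 taken → place at 5.
290 hashes to 4; 4,5 taken → place at 8.
40 hashes to 7; slot 7 is free → place at 7.
Table: [-, -, -, 179, 917, 444, -, 40, 290, -, -]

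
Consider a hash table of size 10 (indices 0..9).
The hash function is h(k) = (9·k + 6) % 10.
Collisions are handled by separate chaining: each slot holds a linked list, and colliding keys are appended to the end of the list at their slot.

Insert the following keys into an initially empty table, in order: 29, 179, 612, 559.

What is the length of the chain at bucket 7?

3

Insert 29: h=7, bucket 7 empty -> new chain.
Insert 179: h=7, bucket 7 nonempty -> append to chain.
Insert 612: h=4, bucket 4 empty -> new chain.
Insert 559: h=7, bucket 7 nonempty -> append to chain.
Final buckets:
0: -
1: -
2: -
3: -
4: 612
5: -
6: -
7: 29 -> 179 -> 559
8: -
9: -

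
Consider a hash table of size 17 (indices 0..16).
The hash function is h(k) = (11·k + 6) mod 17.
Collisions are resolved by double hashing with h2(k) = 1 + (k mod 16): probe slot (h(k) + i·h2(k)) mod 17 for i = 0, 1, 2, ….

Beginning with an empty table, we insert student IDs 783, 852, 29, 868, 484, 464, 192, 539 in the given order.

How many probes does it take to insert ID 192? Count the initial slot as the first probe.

783: h=0 -> slot 0
852: h=11 -> slot 11
29: h=2 -> slot 2
868: h=0, h2=5, probe 0,5 -> slot 5
484: h=9 -> slot 9
464: h=10 -> slot 10
192: h=10, h2=1, probe 10,11,12 -> slot 12
539: h=2, h2=12, probe 2,14 -> slot 14
Table: [783, -, 29, -, -, 868, -, -, -, 484, 464, 852, 192, -, 539, -, -]

3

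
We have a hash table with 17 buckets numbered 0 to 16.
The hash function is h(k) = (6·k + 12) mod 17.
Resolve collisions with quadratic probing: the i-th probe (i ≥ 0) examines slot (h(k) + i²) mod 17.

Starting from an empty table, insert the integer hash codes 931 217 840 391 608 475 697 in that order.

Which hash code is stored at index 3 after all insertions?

931 hashes to 5; slot 5 is free => place at 5.
217 hashes to 5; 5 taken => place at 6.
840 hashes to 3; slot 3 is free => place at 3.
391 hashes to 12; slot 12 is free => place at 12.
608 hashes to 5; 5,6 taken => place at 9.
475 hashes to 6; 6 taken => place at 7.
697 hashes to 12; 12 taken => place at 13.
Table: [∅, ∅, ∅, 840, ∅, 931, 217, 475, ∅, 608, ∅, ∅, 391, 697, ∅, ∅, ∅]

840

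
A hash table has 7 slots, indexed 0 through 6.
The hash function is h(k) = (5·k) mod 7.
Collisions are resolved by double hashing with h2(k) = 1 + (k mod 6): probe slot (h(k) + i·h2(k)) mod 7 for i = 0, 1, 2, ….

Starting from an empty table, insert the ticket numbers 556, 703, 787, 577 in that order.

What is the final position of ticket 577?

0

Insert 556: h=1, slot 1 empty -> index 1.
Insert 703: h=1, h2=2, slot 1 occupied -> index 3.
Insert 787: h=1, h2=2, slots 1,3 occupied -> index 5.
Insert 577: h=1, h2=2, slots 1,3,5 occupied -> index 0.
Table: [577, 556, ∅, 703, ∅, 787, ∅]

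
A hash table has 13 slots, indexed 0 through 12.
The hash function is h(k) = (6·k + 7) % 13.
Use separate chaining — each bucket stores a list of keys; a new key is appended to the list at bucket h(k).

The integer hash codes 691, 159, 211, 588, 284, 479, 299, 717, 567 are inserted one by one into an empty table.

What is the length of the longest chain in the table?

Insert 691: h=6, bucket 6 empty -> new chain.
Insert 159: h=12, bucket 12 empty -> new chain.
Insert 211: h=12, bucket 12 nonempty -> append to chain.
Insert 588: h=12, bucket 12 nonempty -> append to chain.
Insert 284: h=8, bucket 8 empty -> new chain.
Insert 479: h=8, bucket 8 nonempty -> append to chain.
Insert 299: h=7, bucket 7 empty -> new chain.
Insert 717: h=6, bucket 6 nonempty -> append to chain.
Insert 567: h=3, bucket 3 empty -> new chain.
Final buckets:
0: —
1: —
2: —
3: 567
4: —
5: —
6: 691 -> 717
7: 299
8: 284 -> 479
9: —
10: —
11: —
12: 159 -> 211 -> 588

3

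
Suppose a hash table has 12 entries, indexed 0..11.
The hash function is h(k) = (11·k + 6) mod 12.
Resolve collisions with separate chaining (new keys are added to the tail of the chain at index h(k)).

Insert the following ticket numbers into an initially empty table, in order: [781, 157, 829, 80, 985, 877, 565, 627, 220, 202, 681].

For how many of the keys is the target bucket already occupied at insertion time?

5

Insert 781: h=5, bucket 5 empty -> new chain.
Insert 157: h=5, bucket 5 nonempty -> append to chain.
Insert 829: h=5, bucket 5 nonempty -> append to chain.
Insert 80: h=10, bucket 10 empty -> new chain.
Insert 985: h=5, bucket 5 nonempty -> append to chain.
Insert 877: h=5, bucket 5 nonempty -> append to chain.
Insert 565: h=5, bucket 5 nonempty -> append to chain.
Insert 627: h=3, bucket 3 empty -> new chain.
Insert 220: h=2, bucket 2 empty -> new chain.
Insert 202: h=8, bucket 8 empty -> new chain.
Insert 681: h=9, bucket 9 empty -> new chain.
Final buckets:
0: _
1: _
2: 220
3: 627
4: _
5: 781 -> 157 -> 829 -> 985 -> 877 -> 565
6: _
7: _
8: 202
9: 681
10: 80
11: _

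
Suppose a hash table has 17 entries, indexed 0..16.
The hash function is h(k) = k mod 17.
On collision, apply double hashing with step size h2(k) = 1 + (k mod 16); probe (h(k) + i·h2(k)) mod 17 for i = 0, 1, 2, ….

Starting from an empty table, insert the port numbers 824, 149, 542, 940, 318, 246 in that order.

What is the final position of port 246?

2

824 hashes to 8; slot 8 is free -> place at 8.
149 hashes to 13; slot 13 is free -> place at 13.
542 hashes to 15; slot 15 is free -> place at 15.
940 hashes to 5; slot 5 is free -> place at 5.
318 hashes to 12; slot 12 is free -> place at 12.
246 hashes to 8, h2=7; 8,15,5,12 taken -> place at 2.
Table: [—, —, 246, —, —, 940, —, —, 824, —, —, —, 318, 149, —, 542, —]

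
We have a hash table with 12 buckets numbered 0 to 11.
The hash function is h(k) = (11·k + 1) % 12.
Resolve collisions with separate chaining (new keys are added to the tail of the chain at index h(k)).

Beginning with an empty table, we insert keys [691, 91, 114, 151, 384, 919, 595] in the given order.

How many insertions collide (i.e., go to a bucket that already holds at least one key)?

691 -> bucket 6
91 -> bucket 6 (collision)
114 -> bucket 7
151 -> bucket 6 (collision)
384 -> bucket 1
919 -> bucket 6 (collision)
595 -> bucket 6 (collision)
Final buckets:
0: ∅
1: 384
2: ∅
3: ∅
4: ∅
5: ∅
6: 691 -> 91 -> 151 -> 919 -> 595
7: 114
8: ∅
9: ∅
10: ∅
11: ∅

4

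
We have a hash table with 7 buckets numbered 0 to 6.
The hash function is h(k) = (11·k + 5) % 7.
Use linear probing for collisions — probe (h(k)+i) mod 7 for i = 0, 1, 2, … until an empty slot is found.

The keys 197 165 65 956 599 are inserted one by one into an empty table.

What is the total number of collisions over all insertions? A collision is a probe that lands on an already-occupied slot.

197: h=2 -> slot 2
165: h=0 -> slot 0
65: h=6 -> slot 6
956: h=0, probe 0,1 -> slot 1
599: h=0, probe 0,1,2,3 -> slot 3
Table: [165, 956, 197, 599, ., ., 65]

4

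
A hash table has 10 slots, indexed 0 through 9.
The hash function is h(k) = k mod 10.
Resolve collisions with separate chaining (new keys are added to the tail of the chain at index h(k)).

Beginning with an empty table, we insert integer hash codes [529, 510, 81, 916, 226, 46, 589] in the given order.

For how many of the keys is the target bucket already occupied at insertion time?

3

529 → bucket 9
510 → bucket 0
81 → bucket 1
916 → bucket 6
226 → bucket 6 (collision)
46 → bucket 6 (collision)
589 → bucket 9 (collision)
Final buckets:
0: 510
1: 81
2: —
3: —
4: —
5: —
6: 916 -> 226 -> 46
7: —
8: —
9: 529 -> 589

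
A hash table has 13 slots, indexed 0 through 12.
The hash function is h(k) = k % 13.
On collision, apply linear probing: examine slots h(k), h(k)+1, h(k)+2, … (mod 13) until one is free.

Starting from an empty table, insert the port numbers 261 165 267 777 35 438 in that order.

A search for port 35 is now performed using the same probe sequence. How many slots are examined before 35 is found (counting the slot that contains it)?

3

Insert 261: h=1, slot 1 empty → index 1.
Insert 165: h=9, slot 9 empty → index 9.
Insert 267: h=7, slot 7 empty → index 7.
Insert 777: h=10, slot 10 empty → index 10.
Insert 35: h=9, slots 9,10 occupied → index 11.
Insert 438: h=9, slots 9,10,11 occupied → index 12.
Table: [—, 261, —, —, —, —, —, 267, —, 165, 777, 35, 438]
Lookup 35: h=9, probe 9,10,11 → found at 11.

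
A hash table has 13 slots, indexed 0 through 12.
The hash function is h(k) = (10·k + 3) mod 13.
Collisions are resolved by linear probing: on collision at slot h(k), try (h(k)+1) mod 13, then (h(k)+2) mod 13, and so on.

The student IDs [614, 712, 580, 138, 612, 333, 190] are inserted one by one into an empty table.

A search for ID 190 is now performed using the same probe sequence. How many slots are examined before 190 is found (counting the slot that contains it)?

5

Insert 614: h=7, slot 7 empty → index 7.
Insert 712: h=12, slot 12 empty → index 12.
Insert 580: h=5, slot 5 empty → index 5.
Insert 138: h=5, slot 5 occupied → index 6.
Insert 612: h=0, slot 0 empty → index 0.
Insert 333: h=5, slots 5,6,7 occupied → index 8.
Insert 190: h=5, slots 5,6,7,8 occupied → index 9.
Table: [612, —, —, —, —, 580, 138, 614, 333, 190, —, —, 712]
Lookup 190: h=5, probe 5,6,7,8,9 → found at 9.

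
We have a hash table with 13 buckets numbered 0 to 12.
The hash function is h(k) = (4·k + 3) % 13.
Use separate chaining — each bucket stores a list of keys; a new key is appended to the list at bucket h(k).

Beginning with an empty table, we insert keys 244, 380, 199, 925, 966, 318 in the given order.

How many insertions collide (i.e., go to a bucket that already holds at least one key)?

1

Insert 244: h=4, bucket 4 empty -> new chain.
Insert 380: h=2, bucket 2 empty -> new chain.
Insert 199: h=6, bucket 6 empty -> new chain.
Insert 925: h=11, bucket 11 empty -> new chain.
Insert 966: h=6, bucket 6 nonempty -> append to chain.
Insert 318: h=1, bucket 1 empty -> new chain.
Final buckets:
0: .
1: 318
2: 380
3: .
4: 244
5: .
6: 199 -> 966
7: .
8: .
9: .
10: .
11: 925
12: .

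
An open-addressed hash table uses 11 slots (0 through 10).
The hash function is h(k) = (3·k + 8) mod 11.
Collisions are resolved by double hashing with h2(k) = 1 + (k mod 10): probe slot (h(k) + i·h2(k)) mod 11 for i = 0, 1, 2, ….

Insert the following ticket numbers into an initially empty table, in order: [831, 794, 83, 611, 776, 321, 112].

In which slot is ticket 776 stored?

0

831 hashes to 4; slot 4 is free → place at 4.
794 hashes to 3; slot 3 is free → place at 3.
83 hashes to 4, h2=4; 4 taken → place at 8.
611 hashes to 4, h2=2; 4 taken → place at 6.
776 hashes to 4, h2=7; 4 taken → place at 0.
321 hashes to 3, h2=2; 3 taken → place at 5.
112 hashes to 3, h2=3; 3,6 taken → place at 9.
Table: [776, —, —, 794, 831, 321, 611, —, 83, 112, —]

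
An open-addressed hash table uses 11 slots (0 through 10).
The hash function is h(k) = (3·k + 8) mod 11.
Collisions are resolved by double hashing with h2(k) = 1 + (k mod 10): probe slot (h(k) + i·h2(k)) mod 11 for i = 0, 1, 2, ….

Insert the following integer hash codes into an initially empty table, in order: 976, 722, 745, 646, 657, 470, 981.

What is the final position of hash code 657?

Insert 976: h=10, slot 10 empty -> index 10.
Insert 722: h=7, slot 7 empty -> index 7.
Insert 745: h=10, h2=6, slot 10 occupied -> index 5.
Insert 646: h=10, h2=7, slot 10 occupied -> index 6.
Insert 657: h=10, h2=8, slots 10,7 occupied -> index 4.
Insert 470: h=10, h2=1, slot 10 occupied -> index 0.
Insert 981: h=3, slot 3 empty -> index 3.
Table: [470, _, _, 981, 657, 745, 646, 722, _, _, 976]

4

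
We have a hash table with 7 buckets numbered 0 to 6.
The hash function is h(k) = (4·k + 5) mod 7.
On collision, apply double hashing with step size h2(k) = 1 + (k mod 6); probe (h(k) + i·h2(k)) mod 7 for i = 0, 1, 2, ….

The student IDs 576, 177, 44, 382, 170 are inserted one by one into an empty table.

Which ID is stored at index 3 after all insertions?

177

576 hashes to 6; slot 6 is free -> place at 6.
177 hashes to 6, h2=4; 6 taken -> place at 3.
44 hashes to 6, h2=3; 6 taken -> place at 2.
382 hashes to 0; slot 0 is free -> place at 0.
170 hashes to 6, h2=3; 6,2 taken -> place at 5.
Table: [382, —, 44, 177, —, 170, 576]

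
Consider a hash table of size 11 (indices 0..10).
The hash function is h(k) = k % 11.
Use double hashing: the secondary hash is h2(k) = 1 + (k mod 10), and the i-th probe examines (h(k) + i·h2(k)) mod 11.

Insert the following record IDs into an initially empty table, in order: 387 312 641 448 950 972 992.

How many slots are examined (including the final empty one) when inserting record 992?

387: h=2 → slot 2
312: h=4 → slot 4
641: h=3 → slot 3
448: h=8 → slot 8
950: h=4, h2=1, probe 4,5 → slot 5
972: h=4, h2=3, probe 4,7 → slot 7
992: h=2, h2=3, probe 2,5,8,0 → slot 0
Table: [992, ., 387, 641, 312, 950, ., 972, 448, ., .]

4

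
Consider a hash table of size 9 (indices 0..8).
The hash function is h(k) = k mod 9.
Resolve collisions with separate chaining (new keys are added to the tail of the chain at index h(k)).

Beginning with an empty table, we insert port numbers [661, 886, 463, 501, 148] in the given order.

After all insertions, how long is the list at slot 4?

4

661 → bucket 4
886 → bucket 4 (collision)
463 → bucket 4 (collision)
501 → bucket 6
148 → bucket 4 (collision)
Final buckets:
0: -
1: -
2: -
3: -
4: 661 -> 886 -> 463 -> 148
5: -
6: 501
7: -
8: -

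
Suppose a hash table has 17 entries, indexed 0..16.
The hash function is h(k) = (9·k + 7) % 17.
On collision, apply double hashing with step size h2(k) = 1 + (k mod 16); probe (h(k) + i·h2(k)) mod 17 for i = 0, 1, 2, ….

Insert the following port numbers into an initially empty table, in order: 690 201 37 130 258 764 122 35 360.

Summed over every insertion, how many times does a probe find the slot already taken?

3

690: h=12 => slot 12
201: h=14 => slot 14
37: h=0 => slot 0
130: h=4 => slot 4
258: h=0, h2=3, probe 0,3 => slot 3
764: h=15 => slot 15
122: h=0, h2=11, probe 0,11 => slot 11
35: h=16 => slot 16
360: h=0, h2=9, probe 0,9 => slot 9
Table: [37, _, _, 258, 130, _, _, _, _, 360, _, 122, 690, _, 201, 764, 35]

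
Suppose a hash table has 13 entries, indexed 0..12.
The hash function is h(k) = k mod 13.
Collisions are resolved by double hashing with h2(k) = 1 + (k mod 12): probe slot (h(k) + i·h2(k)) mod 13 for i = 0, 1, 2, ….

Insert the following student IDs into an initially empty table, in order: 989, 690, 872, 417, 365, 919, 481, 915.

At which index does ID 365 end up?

7

989 hashes to 1; slot 1 is free -> place at 1.
690 hashes to 1, h2=7; 1 taken -> place at 8.
872 hashes to 1, h2=9; 1 taken -> place at 10.
417 hashes to 1, h2=10; 1 taken -> place at 11.
365 hashes to 1, h2=6; 1 taken -> place at 7.
919 hashes to 9; slot 9 is free -> place at 9.
481 hashes to 0; slot 0 is free -> place at 0.
915 hashes to 5; slot 5 is free -> place at 5.
Table: [481, 989, ., ., ., 915, ., 365, 690, 919, 872, 417, .]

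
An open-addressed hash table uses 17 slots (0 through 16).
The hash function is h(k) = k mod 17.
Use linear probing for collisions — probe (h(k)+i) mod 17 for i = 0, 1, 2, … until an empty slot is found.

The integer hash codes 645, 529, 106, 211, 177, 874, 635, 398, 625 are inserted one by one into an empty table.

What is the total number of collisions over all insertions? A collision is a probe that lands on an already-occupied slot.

Insert 645: h=16, slot 16 empty => index 16.
Insert 529: h=2, slot 2 empty => index 2.
Insert 106: h=4, slot 4 empty => index 4.
Insert 211: h=7, slot 7 empty => index 7.
Insert 177: h=7, slot 7 occupied => index 8.
Insert 874: h=7, slots 7,8 occupied => index 9.
Insert 635: h=6, slot 6 empty => index 6.
Insert 398: h=7, slots 7,8,9 occupied => index 10.
Insert 625: h=13, slot 13 empty => index 13.
Table: [_, _, 529, _, 106, _, 635, 211, 177, 874, 398, _, _, 625, _, _, 645]

6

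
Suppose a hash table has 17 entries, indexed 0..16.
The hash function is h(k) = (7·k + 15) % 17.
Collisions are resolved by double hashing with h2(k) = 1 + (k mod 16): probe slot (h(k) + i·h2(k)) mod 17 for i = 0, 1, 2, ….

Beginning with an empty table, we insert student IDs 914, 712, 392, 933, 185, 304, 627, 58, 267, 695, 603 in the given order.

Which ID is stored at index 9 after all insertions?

627

Insert 914: h=4, slot 4 empty => index 4.
Insert 712: h=1, slot 1 empty => index 1.
Insert 392: h=5, slot 5 empty => index 5.
Insert 933: h=1, h2=6, slot 1 occupied => index 7.
Insert 185: h=1, h2=10, slot 1 occupied => index 11.
Insert 304: h=1, h2=1, slot 1 occupied => index 2.
Insert 627: h=1, h2=4, slots 1,5 occupied => index 9.
Insert 58: h=13, slot 13 empty => index 13.
Insert 267: h=14, slot 14 empty => index 14.
Insert 695: h=1, h2=8, slots 1,9 occupied => index 0.
Insert 603: h=3, slot 3 empty => index 3.
Table: [695, 712, 304, 603, 914, 392, -, 933, -, 627, -, 185, -, 58, 267, -, -]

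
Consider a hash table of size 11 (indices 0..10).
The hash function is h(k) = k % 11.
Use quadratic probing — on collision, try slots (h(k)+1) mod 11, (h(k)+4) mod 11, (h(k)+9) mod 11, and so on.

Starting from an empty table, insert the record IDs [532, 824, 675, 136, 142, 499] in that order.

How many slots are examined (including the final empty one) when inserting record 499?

4

532: h=4 => slot 4
824: h=10 => slot 10
675: h=4, probe 4,5 => slot 5
136: h=4, probe 4,5,8 => slot 8
142: h=10, probe 10,0 => slot 0
499: h=4, probe 4,5,8,2 => slot 2
Table: [142, —, 499, —, 532, 675, —, —, 136, —, 824]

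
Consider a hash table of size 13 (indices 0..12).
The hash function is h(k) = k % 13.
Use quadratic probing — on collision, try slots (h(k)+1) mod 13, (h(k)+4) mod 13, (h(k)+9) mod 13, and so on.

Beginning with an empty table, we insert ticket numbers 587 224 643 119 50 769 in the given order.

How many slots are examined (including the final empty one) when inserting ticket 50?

2

587: h=2 → slot 2
224: h=3 → slot 3
643: h=6 → slot 6
119: h=2, probe 2,3,6,11 → slot 11
50: h=11, probe 11,12 → slot 12
769: h=2, probe 2,3,6,11,5 → slot 5
Table: [∅, ∅, 587, 224, ∅, 769, 643, ∅, ∅, ∅, ∅, 119, 50]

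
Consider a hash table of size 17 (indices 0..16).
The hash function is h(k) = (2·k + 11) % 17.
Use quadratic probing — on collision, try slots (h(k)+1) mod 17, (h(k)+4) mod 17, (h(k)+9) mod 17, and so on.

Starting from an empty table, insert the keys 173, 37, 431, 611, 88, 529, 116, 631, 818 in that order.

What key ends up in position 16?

Insert 173: h=0, slot 0 empty → index 0.
Insert 37: h=0, slot 0 occupied → index 1.
Insert 431: h=6, slot 6 empty → index 6.
Insert 611: h=9, slot 9 empty → index 9.
Insert 88: h=0, slots 0,1 occupied → index 4.
Insert 529: h=15, slot 15 empty → index 15.
Insert 116: h=5, slot 5 empty → index 5.
Insert 631: h=15, slot 15 occupied → index 16.
Insert 818: h=15, slots 15,16 occupied → index 2.
Table: [173, 37, 818, ., 88, 116, 431, ., ., 611, ., ., ., ., ., 529, 631]

631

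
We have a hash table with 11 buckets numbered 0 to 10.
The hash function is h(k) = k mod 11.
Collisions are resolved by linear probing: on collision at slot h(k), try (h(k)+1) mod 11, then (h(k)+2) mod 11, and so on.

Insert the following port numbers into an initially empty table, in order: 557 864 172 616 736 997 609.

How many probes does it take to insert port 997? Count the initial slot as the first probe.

557 hashes to 7; slot 7 is free → place at 7.
864 hashes to 6; slot 6 is free → place at 6.
172 hashes to 7; 7 taken → place at 8.
616 hashes to 0; slot 0 is free → place at 0.
736 hashes to 10; slot 10 is free → place at 10.
997 hashes to 7; 7,8 taken → place at 9.
609 hashes to 4; slot 4 is free → place at 4.
Table: [616, ∅, ∅, ∅, 609, ∅, 864, 557, 172, 997, 736]

3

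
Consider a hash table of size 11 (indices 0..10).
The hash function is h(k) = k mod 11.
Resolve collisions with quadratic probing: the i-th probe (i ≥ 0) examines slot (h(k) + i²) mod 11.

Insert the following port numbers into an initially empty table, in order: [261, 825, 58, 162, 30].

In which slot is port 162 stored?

261: h=8 → slot 8
825: h=0 → slot 0
58: h=3 → slot 3
162: h=8, probe 8,9 → slot 9
30: h=8, probe 8,9,1 → slot 1
Table: [825, 30, -, 58, -, -, -, -, 261, 162, -]

9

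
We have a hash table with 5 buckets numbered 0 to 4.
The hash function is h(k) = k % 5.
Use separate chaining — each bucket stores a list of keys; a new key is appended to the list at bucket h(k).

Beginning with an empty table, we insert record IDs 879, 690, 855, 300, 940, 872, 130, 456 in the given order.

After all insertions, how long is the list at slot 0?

5

Insert 879: h=4, bucket 4 empty -> new chain.
Insert 690: h=0, bucket 0 empty -> new chain.
Insert 855: h=0, bucket 0 nonempty -> append to chain.
Insert 300: h=0, bucket 0 nonempty -> append to chain.
Insert 940: h=0, bucket 0 nonempty -> append to chain.
Insert 872: h=2, bucket 2 empty -> new chain.
Insert 130: h=0, bucket 0 nonempty -> append to chain.
Insert 456: h=1, bucket 1 empty -> new chain.
Final buckets:
0: 690 -> 855 -> 300 -> 940 -> 130
1: 456
2: 872
3: ∅
4: 879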